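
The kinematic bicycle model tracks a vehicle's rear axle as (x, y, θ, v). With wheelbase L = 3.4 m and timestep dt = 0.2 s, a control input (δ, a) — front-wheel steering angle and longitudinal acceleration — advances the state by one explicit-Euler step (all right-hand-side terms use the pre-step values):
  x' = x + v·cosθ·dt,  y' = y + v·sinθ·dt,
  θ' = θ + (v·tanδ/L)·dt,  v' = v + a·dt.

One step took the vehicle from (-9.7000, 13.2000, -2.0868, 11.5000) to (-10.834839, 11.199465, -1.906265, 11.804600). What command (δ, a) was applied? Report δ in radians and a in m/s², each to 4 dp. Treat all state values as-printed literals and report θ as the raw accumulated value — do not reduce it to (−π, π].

δ = 0.2608, a = 1.5230

a = (v'−v)/dt = (0.304600)/0.2 = 1.5230
Δθ = θ'−θ = 0.180535;  (v·dt/L) = 11.5000·0.2/3.4 = 0.676471
tan δ = Δθ·L/(v·dt) = 0.266878  →  δ = 0.2608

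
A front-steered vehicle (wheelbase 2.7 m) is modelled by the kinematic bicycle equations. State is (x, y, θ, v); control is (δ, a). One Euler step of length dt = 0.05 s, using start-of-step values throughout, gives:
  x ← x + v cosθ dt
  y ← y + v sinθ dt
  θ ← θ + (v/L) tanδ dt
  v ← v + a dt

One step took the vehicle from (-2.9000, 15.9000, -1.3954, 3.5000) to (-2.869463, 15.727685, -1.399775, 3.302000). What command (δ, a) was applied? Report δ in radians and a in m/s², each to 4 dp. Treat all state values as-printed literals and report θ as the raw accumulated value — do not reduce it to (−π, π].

δ = -0.0674, a = -3.9600

a = (v'−v)/dt = (-0.198000)/0.05 = -3.9600
Δθ = θ'−θ = -0.004375;  (v·dt/L) = 3.5000·0.05/2.7 = 0.064815
tan δ = Δθ·L/(v·dt) = -0.067500  →  δ = -0.0674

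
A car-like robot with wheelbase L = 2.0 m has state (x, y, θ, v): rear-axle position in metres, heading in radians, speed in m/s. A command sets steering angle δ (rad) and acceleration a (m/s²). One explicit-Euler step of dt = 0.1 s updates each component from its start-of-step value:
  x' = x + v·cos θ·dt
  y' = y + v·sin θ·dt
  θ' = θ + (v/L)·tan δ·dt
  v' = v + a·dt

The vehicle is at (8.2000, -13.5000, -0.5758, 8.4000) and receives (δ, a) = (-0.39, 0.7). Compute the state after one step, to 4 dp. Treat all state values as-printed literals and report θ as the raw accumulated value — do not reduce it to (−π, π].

x' = 8.2000 + 8.4000·cos(-0.5758)·0.1 = 8.9046
y' = -13.5000 + 8.4000·sin(-0.5758)·0.1 = -13.9574
θ' = -0.5758 + (8.4000/2.0)·tan(-0.39)·0.1 = -0.7484
v' = 8.4000 + 0.7000·0.1 = 8.4700

(8.9046, -13.9574, -0.7484, 8.4700)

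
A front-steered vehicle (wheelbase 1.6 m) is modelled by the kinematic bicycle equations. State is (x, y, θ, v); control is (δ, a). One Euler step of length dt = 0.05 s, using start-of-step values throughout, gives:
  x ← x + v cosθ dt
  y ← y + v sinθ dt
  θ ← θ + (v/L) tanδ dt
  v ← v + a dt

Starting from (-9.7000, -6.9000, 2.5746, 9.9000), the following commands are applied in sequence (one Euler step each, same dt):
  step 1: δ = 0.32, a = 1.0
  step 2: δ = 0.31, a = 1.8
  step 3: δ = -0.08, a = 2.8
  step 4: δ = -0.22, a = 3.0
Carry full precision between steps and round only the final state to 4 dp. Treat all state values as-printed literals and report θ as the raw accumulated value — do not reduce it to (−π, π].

after step 1 (δ=0.32, a=1.0): (-10.117542, -6.634137, 2.677124, 9.950000)
after step 2 (δ=0.31, a=1.8): (-10.562337, -6.411282, 2.776725, 10.040000)
after step 3 (δ=-0.08, a=2.8): (-11.031291, -6.232156, 2.751572, 10.180000)
after step 4 (δ=-0.22, a=3.0): (-11.502066, -6.038630, 2.680433, 10.330000)

(-11.5021, -6.0386, 2.6804, 10.3300)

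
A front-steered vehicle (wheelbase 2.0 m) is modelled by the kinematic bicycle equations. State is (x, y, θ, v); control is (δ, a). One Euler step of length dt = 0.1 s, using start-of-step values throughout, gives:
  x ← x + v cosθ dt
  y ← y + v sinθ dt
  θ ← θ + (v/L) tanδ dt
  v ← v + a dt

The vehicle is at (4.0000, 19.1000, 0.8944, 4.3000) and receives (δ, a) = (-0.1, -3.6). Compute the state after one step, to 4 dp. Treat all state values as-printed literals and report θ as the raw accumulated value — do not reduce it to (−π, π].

(4.2692, 19.4353, 0.8728, 3.9400)

x' = 4.0000 + 4.3000·cos(0.8944)·0.1 = 4.2692
y' = 19.1000 + 4.3000·sin(0.8944)·0.1 = 19.4353
θ' = 0.8944 + (4.3000/2.0)·tan(-0.1)·0.1 = 0.8728
v' = 4.3000 − 3.6000·0.1 = 3.9400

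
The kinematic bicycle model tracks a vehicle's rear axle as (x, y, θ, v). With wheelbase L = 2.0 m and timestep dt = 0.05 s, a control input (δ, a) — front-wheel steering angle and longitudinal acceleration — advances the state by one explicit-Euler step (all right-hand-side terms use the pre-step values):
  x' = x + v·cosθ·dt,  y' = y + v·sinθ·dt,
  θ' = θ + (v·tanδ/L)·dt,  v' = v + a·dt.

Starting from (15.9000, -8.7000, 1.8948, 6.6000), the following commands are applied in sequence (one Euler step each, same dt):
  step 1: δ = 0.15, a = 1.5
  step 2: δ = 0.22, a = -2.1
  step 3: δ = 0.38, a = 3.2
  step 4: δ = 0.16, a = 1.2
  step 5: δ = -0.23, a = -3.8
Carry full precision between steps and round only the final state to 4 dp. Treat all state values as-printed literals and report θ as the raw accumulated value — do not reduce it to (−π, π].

after step 1 (δ=0.15, a=1.5): (15.794940, -8.387170, 1.919737, 6.675000)
after step 2 (δ=0.22, a=-2.1): (15.680830, -8.073534, 1.957054, 6.570000)
after step 3 (δ=0.38, a=3.2): (15.557076, -7.769236, 2.022657, 6.730000)
after step 4 (δ=0.16, a=1.2): (15.410146, -7.466508, 2.049809, 6.790000)
after step 5 (δ=-0.23, a=-3.8): (15.253669, -7.165219, 2.010064, 6.600000)

(15.2537, -7.1652, 2.0101, 6.6000)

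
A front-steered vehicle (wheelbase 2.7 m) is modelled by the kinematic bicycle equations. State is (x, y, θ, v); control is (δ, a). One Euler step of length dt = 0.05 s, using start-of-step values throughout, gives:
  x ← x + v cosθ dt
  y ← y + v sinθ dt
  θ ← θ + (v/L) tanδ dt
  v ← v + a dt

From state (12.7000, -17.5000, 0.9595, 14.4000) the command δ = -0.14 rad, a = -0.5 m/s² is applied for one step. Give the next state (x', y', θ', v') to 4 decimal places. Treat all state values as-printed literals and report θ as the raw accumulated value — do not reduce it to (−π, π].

x' = 12.7000 + 14.4000·cos(0.9595)·0.05 = 13.1132
y' = -17.5000 + 14.4000·sin(0.9595)·0.05 = -16.9104
θ' = 0.9595 + (14.4000/2.7)·tan(-0.14)·0.05 = 0.9219
v' = 14.4000 − 0.5000·0.05 = 14.3750

(13.1132, -16.9104, 0.9219, 14.3750)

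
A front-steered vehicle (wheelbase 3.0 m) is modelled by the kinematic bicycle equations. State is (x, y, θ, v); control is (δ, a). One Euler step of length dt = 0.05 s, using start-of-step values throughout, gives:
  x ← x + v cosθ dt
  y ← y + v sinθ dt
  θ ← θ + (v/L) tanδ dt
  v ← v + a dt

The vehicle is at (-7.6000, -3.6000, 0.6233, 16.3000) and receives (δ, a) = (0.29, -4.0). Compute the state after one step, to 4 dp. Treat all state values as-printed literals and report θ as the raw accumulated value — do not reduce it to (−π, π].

x' = -7.6000 + 16.3000·cos(0.6233)·0.05 = -6.9383
y' = -3.6000 + 16.3000·sin(0.6233)·0.05 = -3.1243
θ' = 0.6233 + (16.3000/3.0)·tan(0.29)·0.05 = 0.7044
v' = 16.3000 − 4.0000·0.05 = 16.1000

(-6.9383, -3.1243, 0.7044, 16.1000)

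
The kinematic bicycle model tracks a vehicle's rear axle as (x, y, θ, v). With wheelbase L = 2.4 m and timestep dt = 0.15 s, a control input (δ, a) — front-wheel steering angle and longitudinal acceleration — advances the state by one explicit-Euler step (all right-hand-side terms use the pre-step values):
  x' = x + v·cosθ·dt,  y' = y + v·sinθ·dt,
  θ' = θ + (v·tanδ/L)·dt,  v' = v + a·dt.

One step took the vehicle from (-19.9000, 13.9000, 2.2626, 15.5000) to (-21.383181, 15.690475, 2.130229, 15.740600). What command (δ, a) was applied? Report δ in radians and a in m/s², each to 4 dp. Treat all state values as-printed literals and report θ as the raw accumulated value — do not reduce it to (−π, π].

δ = -0.1358, a = 1.6040

a = (v'−v)/dt = (0.240600)/0.15 = 1.6040
Δθ = θ'−θ = -0.132371;  (v·dt/L) = 15.5000·0.15/2.4 = 0.968750
tan δ = Δθ·L/(v·dt) = -0.136641  →  δ = -0.1358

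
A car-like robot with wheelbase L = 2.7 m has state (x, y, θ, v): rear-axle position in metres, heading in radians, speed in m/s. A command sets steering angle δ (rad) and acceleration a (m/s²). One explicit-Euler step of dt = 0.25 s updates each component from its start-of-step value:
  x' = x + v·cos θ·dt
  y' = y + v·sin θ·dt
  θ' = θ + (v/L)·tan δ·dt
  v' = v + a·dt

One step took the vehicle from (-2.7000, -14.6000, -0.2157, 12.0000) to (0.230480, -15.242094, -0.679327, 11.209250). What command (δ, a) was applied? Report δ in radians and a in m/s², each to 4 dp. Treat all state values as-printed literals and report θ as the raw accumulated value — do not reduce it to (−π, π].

a = (v'−v)/dt = (-0.790750)/0.25 = -3.1630
Δθ = θ'−θ = -0.463627;  (v·dt/L) = 12.0000·0.25/2.7 = 1.111111
tan δ = Δθ·L/(v·dt) = -0.417264  →  δ = -0.3953

δ = -0.3953, a = -3.1630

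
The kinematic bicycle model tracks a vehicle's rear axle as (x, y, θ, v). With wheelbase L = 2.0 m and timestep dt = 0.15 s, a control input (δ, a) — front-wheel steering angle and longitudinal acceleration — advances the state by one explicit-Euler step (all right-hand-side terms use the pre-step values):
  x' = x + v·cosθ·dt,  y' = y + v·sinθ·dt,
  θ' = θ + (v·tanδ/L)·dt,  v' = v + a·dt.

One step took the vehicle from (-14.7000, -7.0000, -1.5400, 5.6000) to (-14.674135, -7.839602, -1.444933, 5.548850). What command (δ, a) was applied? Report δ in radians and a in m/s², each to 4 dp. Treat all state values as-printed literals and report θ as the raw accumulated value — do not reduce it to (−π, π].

a = (v'−v)/dt = (-0.051150)/0.15 = -0.3410
Δθ = θ'−θ = 0.095067;  (v·dt/L) = 5.6000·0.15/2.0 = 0.420000
tan δ = Δθ·L/(v·dt) = 0.226350  →  δ = 0.2226

δ = 0.2226, a = -0.3410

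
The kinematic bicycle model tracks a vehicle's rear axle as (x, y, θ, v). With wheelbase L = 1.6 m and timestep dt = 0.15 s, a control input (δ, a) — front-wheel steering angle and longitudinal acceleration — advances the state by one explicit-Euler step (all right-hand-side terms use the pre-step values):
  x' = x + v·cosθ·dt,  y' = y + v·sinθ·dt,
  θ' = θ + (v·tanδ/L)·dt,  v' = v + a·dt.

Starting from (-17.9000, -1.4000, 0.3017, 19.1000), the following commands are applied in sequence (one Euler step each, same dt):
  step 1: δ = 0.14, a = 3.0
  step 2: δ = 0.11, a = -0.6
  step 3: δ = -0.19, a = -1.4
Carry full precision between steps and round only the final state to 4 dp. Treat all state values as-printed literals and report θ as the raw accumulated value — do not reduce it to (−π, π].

(-10.5477, 2.9976, 0.4056, 19.2500)

after step 1 (δ=0.14, a=3.0): (-15.164404, -0.548683, 0.554038, 19.550000)
after step 2 (δ=0.11, a=-0.6): (-12.670586, 0.994181, 0.756465, 19.460000)
after step 3 (δ=-0.19, a=-1.4): (-10.547694, 2.997650, 0.405601, 19.250000)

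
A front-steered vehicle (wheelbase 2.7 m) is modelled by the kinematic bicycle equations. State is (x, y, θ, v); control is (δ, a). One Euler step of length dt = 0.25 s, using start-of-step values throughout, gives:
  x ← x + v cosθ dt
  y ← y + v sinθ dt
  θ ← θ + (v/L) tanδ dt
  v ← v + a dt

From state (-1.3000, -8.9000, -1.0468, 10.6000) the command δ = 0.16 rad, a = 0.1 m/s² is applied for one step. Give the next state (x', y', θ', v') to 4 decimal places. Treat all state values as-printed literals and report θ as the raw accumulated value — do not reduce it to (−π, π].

x' = -1.3000 + 10.6000·cos(-1.0468)·0.25 = 0.0259
y' = -8.9000 + 10.6000·sin(-1.0468)·0.25 = -11.1944
θ' = -1.0468 + (10.6000/2.7)·tan(0.16)·0.25 = -0.8884
v' = 10.6000 + 0.1000·0.25 = 10.6250

(0.0259, -11.1944, -0.8884, 10.6250)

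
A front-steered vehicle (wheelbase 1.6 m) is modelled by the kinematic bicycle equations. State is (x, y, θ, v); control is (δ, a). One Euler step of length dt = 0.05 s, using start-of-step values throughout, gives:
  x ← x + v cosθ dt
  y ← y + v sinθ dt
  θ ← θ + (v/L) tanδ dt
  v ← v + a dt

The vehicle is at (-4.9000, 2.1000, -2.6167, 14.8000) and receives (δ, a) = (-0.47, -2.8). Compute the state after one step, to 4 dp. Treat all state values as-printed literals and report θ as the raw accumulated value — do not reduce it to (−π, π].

x' = -4.9000 + 14.8000·cos(-2.6167)·0.05 = -5.5404
y' = 2.1000 + 14.8000·sin(-2.6167)·0.05 = 1.7292
θ' = -2.6167 + (14.8000/1.6)·tan(-0.47)·0.05 = -2.8516
v' = 14.8000 − 2.8000·0.05 = 14.6600

(-5.5404, 1.7292, -2.8516, 14.6600)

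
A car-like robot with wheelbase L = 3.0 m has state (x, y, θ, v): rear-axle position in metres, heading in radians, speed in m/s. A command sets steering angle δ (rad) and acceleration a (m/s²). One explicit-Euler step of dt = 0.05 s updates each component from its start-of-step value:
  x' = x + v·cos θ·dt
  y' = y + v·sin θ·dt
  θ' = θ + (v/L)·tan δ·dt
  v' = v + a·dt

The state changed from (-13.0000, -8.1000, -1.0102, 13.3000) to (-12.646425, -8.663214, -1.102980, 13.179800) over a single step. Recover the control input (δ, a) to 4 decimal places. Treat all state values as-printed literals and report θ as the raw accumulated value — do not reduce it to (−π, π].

a = (v'−v)/dt = (-0.120200)/0.05 = -2.4040
Δθ = θ'−θ = -0.092780;  (v·dt/L) = 13.3000·0.05/3.0 = 0.221667
tan δ = Δθ·L/(v·dt) = -0.418556  →  δ = -0.3964

δ = -0.3964, a = -2.4040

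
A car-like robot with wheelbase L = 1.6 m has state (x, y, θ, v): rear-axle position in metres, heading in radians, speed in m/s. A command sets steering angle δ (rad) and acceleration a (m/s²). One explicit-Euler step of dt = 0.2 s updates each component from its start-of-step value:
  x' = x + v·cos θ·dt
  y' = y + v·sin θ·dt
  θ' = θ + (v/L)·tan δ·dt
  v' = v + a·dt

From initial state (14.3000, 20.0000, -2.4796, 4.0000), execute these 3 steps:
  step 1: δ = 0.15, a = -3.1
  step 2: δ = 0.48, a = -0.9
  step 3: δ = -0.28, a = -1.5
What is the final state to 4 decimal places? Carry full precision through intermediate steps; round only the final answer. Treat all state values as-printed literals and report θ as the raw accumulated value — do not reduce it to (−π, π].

after step 1 (δ=0.15, a=-3.1): (13.668985, 19.508248, -2.404032, 3.380000)
after step 2 (δ=0.48, a=-0.9): (13.168670, 19.053649, -2.184074, 3.200000)
after step 3 (δ=-0.28, a=-1.5): (12.800317, 18.530279, -2.299096, 2.900000)

(12.8003, 18.5303, -2.2991, 2.9000)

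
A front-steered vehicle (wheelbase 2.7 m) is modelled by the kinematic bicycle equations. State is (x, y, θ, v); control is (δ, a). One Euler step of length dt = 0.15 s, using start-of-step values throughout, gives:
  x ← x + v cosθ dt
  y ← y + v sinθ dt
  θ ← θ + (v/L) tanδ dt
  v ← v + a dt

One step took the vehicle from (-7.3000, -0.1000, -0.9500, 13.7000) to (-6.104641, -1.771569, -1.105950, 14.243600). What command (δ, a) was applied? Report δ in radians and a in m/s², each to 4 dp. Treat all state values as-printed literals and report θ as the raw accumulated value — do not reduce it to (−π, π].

δ = -0.2021, a = 3.6240

a = (v'−v)/dt = (0.543600)/0.15 = 3.6240
Δθ = θ'−θ = -0.155950;  (v·dt/L) = 13.7000·0.15/2.7 = 0.761111
tan δ = Δθ·L/(v·dt) = -0.204898  →  δ = -0.2021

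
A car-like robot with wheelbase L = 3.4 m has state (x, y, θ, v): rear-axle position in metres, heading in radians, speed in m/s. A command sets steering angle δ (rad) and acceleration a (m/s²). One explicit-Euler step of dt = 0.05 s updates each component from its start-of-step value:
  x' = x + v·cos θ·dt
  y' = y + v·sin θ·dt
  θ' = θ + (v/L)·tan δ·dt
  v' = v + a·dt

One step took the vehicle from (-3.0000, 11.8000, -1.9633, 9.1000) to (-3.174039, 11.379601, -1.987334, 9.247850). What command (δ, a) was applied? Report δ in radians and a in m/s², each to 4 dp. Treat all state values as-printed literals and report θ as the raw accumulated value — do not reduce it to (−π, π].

δ = -0.1777, a = 2.9570

a = (v'−v)/dt = (0.147850)/0.05 = 2.9570
Δθ = θ'−θ = -0.024034;  (v·dt/L) = 9.1000·0.05/3.4 = 0.133824
tan δ = Δθ·L/(v·dt) = -0.179595  →  δ = -0.1777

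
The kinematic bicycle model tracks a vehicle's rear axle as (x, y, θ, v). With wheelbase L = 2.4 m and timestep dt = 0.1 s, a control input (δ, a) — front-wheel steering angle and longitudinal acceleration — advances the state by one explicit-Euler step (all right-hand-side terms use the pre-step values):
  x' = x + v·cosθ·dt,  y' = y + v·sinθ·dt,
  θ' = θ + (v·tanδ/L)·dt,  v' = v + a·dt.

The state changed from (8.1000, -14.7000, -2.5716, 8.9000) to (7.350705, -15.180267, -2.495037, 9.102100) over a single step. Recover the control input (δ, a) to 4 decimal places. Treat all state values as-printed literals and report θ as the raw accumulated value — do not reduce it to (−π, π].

a = (v'−v)/dt = (0.202100)/0.1 = 2.0210
Δθ = θ'−θ = 0.076563;  (v·dt/L) = 8.9000·0.1/2.4 = 0.370833
tan δ = Δθ·L/(v·dt) = 0.206462  →  δ = 0.2036

δ = 0.2036, a = 2.0210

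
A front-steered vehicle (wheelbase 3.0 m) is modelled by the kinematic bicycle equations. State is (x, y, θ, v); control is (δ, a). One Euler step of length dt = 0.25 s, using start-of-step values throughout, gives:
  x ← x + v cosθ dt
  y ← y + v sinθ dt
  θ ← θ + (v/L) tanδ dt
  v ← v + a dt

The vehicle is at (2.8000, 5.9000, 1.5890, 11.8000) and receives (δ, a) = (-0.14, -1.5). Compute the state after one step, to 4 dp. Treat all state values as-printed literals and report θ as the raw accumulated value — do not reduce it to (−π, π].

x' = 2.8000 + 11.8000·cos(1.5890)·0.25 = 2.7463
y' = 5.9000 + 11.8000·sin(1.5890)·0.25 = 8.8495
θ' = 1.5890 + (11.8000/3.0)·tan(-0.14)·0.25 = 1.4504
v' = 11.8000 − 1.5000·0.25 = 11.4250

(2.7463, 8.8495, 1.4504, 11.4250)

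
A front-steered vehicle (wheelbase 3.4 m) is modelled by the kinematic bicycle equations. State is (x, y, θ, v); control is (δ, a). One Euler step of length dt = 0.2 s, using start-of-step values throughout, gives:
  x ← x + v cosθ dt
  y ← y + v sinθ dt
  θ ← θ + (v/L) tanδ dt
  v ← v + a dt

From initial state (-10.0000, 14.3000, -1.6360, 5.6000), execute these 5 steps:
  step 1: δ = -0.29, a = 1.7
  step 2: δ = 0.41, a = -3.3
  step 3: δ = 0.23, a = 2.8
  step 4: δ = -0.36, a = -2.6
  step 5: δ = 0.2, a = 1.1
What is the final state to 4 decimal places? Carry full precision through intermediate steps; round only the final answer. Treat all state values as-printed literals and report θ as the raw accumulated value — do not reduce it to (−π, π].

after step 1 (δ=-0.29, a=1.7): (-10.072976, 13.182380, -1.734301, 5.940000)
after step 2 (δ=0.41, a=-3.3): (-10.266355, 12.010224, -1.582435, 5.280000)
after step 3 (δ=0.23, a=2.8): (-10.278646, 10.954296, -1.509713, 5.840000)
after step 4 (δ=-0.36, a=-2.6): (-10.207345, 9.788474, -1.639019, 5.320000)
after step 5 (δ=0.2, a=1.1): (-10.279877, 8.726949, -1.575582, 5.540000)

(-10.2799, 8.7269, -1.5756, 5.5400)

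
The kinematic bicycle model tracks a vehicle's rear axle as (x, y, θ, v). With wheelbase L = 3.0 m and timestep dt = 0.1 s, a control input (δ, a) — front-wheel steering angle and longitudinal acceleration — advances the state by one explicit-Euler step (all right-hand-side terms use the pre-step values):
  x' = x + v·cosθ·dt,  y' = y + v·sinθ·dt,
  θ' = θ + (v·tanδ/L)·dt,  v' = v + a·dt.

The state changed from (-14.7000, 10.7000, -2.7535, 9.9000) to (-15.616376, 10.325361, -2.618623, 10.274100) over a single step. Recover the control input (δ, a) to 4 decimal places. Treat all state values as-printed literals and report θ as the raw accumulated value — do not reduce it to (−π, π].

δ = 0.3880, a = 3.7410

a = (v'−v)/dt = (0.374100)/0.1 = 3.7410
Δθ = θ'−θ = 0.134877;  (v·dt/L) = 9.9000·0.1/3.0 = 0.330000
tan δ = Δθ·L/(v·dt) = 0.408718  →  δ = 0.3880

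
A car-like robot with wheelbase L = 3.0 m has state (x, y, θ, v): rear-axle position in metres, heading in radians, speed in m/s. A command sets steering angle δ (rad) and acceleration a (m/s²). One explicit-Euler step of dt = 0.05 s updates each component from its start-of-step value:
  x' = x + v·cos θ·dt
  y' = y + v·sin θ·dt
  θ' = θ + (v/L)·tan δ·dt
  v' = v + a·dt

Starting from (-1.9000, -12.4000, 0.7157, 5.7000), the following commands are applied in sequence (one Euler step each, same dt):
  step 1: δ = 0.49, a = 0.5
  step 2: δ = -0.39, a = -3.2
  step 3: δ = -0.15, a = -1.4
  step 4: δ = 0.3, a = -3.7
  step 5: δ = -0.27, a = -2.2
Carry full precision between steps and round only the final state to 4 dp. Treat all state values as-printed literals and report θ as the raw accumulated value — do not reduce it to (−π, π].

(-0.8672, -11.4705, 0.7170, 5.2000)

after step 1 (δ=0.49, a=0.5): (-1.684929, -12.212998, 0.766372, 5.725000)
after step 2 (δ=-0.39, a=-3.2): (-1.478706, -12.014477, 0.727150, 5.565000)
after step 3 (δ=-0.15, a=-1.4): (-1.270833, -11.829512, 0.713133, 5.495000)
after step 4 (δ=0.3, a=-3.7): (-1.063035, -11.649769, 0.741463, 5.310000)
after step 5 (δ=-0.27, a=-2.2): (-0.867234, -11.470459, 0.716970, 5.200000)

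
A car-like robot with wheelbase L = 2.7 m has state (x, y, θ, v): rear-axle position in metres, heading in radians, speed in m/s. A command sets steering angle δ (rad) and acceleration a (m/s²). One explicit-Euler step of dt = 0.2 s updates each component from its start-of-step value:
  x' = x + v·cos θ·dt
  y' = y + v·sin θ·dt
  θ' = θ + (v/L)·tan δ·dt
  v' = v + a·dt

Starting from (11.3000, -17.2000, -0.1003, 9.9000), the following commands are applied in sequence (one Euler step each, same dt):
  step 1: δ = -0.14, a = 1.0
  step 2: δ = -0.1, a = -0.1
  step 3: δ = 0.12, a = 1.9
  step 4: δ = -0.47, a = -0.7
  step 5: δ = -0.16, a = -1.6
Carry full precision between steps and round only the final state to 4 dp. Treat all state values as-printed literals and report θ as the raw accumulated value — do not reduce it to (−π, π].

(20.9653, -19.8888, -0.7056, 10.0000)

after step 1 (δ=-0.14, a=1.0): (13.270049, -17.398261, -0.203643, 10.100000)
after step 2 (δ=-0.1, a=-0.1): (15.248308, -17.806782, -0.278708, 10.080000)
after step 3 (δ=0.12, a=1.9): (17.186514, -18.361411, -0.188675, 10.460000)
after step 4 (δ=-0.47, a=-0.7): (19.241389, -18.753782, -0.582255, 10.320000)
after step 5 (δ=-0.16, a=-1.6): (20.965293, -19.888794, -0.705620, 10.000000)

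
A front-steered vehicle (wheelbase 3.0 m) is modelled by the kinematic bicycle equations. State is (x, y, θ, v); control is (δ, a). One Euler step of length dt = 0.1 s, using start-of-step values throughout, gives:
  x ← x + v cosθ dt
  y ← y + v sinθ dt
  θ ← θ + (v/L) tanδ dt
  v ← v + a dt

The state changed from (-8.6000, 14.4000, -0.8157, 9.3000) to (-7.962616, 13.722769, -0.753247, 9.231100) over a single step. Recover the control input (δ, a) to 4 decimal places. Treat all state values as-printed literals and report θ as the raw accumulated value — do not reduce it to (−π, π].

δ = 0.1988, a = -0.6890

a = (v'−v)/dt = (-0.068900)/0.1 = -0.6890
Δθ = θ'−θ = 0.062453;  (v·dt/L) = 9.3000·0.1/3.0 = 0.310000
tan δ = Δθ·L/(v·dt) = 0.201461  →  δ = 0.1988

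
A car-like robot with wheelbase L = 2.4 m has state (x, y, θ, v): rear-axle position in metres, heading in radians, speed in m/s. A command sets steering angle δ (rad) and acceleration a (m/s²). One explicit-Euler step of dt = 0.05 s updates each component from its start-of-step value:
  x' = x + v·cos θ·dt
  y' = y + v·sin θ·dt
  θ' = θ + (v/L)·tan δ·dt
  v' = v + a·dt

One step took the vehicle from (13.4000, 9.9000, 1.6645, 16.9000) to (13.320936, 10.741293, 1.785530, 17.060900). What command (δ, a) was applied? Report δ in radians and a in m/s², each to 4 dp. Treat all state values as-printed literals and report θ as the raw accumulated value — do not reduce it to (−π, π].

a = (v'−v)/dt = (0.160900)/0.05 = 3.2180
Δθ = θ'−θ = 0.121030;  (v·dt/L) = 16.9000·0.05/2.4 = 0.352083
tan δ = Δθ·L/(v·dt) = 0.343754  →  δ = 0.3311

δ = 0.3311, a = 3.2180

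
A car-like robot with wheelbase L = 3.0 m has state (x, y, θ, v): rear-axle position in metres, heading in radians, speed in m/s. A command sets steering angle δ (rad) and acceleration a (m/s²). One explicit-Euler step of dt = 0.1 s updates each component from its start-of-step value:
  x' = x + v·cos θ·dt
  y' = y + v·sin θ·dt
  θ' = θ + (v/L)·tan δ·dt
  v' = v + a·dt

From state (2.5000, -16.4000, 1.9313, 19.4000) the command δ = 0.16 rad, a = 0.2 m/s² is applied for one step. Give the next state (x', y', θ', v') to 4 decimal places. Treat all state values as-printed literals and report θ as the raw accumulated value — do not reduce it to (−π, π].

x' = 2.5000 + 19.4000·cos(1.9313)·0.1 = 1.8157
y' = -16.4000 + 19.4000·sin(1.9313)·0.1 = -14.5847
θ' = 1.9313 + (19.4000/3.0)·tan(0.16)·0.1 = 2.0357
v' = 19.4000 + 0.2000·0.1 = 19.4200

(1.8157, -14.5847, 2.0357, 19.4200)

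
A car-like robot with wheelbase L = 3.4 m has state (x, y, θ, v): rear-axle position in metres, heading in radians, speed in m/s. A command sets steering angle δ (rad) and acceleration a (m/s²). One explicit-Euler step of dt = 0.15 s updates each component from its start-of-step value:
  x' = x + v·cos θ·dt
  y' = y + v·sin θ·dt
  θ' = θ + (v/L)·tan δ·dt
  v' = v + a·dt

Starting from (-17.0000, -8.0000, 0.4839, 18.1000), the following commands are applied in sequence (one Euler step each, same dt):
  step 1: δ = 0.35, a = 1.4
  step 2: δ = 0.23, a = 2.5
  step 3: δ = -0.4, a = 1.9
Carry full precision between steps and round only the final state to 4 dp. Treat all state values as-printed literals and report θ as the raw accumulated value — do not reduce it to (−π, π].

(-11.0383, -2.5111, 0.6160, 18.9700)

after step 1 (δ=0.35, a=1.4): (-14.596717, -6.736887, 0.775386, 18.310000)
after step 2 (δ=0.23, a=2.5): (-12.635301, -4.814360, 0.964526, 18.685000)
after step 3 (δ=-0.4, a=1.9): (-11.038275, -2.511119, 0.616001, 18.970000)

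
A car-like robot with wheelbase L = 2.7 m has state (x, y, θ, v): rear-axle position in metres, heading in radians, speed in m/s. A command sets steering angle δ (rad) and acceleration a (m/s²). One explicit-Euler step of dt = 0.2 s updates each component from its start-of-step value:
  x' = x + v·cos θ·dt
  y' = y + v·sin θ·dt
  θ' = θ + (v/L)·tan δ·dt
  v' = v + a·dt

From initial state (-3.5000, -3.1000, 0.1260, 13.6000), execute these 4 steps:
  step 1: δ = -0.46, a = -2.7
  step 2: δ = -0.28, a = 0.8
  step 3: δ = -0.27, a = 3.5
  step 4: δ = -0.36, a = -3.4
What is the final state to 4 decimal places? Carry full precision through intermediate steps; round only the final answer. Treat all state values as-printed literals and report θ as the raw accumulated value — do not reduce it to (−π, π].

after step 1 (δ=-0.46, a=-2.7): (-0.801563, -2.758186, -0.373119, 13.060000)
after step 2 (δ=-0.28, a=0.8): (1.630719, -3.710316, -0.651301, 13.220000)
after step 3 (δ=-0.27, a=3.5): (3.733481, -5.313166, -0.922319, 13.920000)
after step 4 (δ=-0.36, a=-3.4): (5.414943, -7.532026, -1.310432, 13.240000)

(5.4149, -7.5320, -1.3104, 13.2400)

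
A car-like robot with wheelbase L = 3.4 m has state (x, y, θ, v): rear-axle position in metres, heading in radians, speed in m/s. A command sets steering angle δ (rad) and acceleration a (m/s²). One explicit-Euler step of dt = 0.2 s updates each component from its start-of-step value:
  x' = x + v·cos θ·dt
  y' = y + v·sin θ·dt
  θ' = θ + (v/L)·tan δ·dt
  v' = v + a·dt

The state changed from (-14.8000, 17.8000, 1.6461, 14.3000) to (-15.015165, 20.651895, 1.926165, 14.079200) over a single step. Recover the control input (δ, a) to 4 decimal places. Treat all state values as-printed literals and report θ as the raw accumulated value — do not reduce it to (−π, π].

δ = 0.3214, a = -1.1040

a = (v'−v)/dt = (-0.220800)/0.2 = -1.1040
Δθ = θ'−θ = 0.280065;  (v·dt/L) = 14.3000·0.2/3.4 = 0.841176
tan δ = Δθ·L/(v·dt) = 0.332944  →  δ = 0.3214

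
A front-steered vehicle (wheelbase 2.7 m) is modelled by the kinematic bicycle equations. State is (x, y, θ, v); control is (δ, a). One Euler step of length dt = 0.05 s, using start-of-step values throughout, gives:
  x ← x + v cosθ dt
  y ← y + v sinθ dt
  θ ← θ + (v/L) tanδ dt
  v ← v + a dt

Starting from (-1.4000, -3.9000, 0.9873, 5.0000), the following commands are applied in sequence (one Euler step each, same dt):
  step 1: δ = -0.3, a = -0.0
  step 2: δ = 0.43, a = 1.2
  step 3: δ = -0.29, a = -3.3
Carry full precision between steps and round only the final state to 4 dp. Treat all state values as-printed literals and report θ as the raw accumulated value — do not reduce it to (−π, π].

(-0.9822, -3.2737, 0.9732, 4.8950)

after step 1 (δ=-0.3, a=-0.0): (-1.262264, -3.691365, 0.958658, 5.000000)
after step 2 (δ=0.43, a=1.2): (-1.118609, -3.486759, 1.001123, 5.060000)
after step 3 (δ=-0.29, a=-3.3): (-0.982152, -3.273714, 0.973160, 4.895000)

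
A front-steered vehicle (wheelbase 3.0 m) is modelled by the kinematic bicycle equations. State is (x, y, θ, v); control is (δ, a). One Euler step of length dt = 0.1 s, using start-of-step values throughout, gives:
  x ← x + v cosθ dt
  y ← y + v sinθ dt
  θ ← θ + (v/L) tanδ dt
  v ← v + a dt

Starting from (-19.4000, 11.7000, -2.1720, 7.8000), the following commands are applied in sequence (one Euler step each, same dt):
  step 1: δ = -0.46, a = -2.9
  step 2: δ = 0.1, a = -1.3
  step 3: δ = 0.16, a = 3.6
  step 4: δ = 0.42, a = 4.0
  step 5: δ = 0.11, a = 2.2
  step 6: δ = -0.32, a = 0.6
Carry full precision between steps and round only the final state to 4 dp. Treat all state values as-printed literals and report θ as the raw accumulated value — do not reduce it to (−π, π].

after step 1 (δ=-0.46, a=-2.9): (-19.841196, 11.056769, -2.300817, 7.510000)
after step 2 (δ=0.1, a=-1.3): (-20.342026, 10.497153, -2.275700, 7.380000)
after step 3 (δ=0.16, a=3.6): (-20.820221, 9.935037, -2.236000, 7.740000)
after step 4 (δ=0.42, a=4.0): (-21.297949, 9.326061, -2.120785, 8.140000)
after step 5 (δ=0.11, a=2.2): (-21.723408, 8.632101, -2.090817, 8.360000)
after step 6 (δ=-0.32, a=0.6): (-22.138815, 7.906613, -2.183164, 8.420000)

(-22.1388, 7.9066, -2.1832, 8.4200)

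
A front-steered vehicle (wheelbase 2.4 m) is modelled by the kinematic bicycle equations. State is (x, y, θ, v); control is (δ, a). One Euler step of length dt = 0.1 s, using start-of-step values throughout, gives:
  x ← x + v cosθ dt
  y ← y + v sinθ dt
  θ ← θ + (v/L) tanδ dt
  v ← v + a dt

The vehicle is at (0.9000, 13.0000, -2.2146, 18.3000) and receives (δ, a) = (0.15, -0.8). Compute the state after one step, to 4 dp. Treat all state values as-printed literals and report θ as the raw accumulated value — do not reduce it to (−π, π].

(-0.1984, 11.5363, -2.0994, 18.2200)

x' = 0.9000 + 18.3000·cos(-2.2146)·0.1 = -0.1984
y' = 13.0000 + 18.3000·sin(-2.2146)·0.1 = 11.5363
θ' = -2.2146 + (18.3000/2.4)·tan(0.15)·0.1 = -2.0994
v' = 18.3000 − 0.8000·0.1 = 18.2200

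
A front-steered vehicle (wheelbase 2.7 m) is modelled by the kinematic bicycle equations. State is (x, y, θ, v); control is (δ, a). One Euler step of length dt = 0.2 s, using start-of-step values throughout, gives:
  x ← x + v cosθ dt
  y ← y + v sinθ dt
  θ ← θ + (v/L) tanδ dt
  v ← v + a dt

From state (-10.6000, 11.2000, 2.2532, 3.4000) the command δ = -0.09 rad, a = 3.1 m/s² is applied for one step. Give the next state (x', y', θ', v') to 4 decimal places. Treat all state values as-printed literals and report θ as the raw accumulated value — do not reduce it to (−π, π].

(-11.0288, 11.7277, 2.2305, 4.0200)

x' = -10.6000 + 3.4000·cos(2.2532)·0.2 = -11.0288
y' = 11.2000 + 3.4000·sin(2.2532)·0.2 = 11.7277
θ' = 2.2532 + (3.4000/2.7)·tan(-0.09)·0.2 = 2.2305
v' = 3.4000 + 3.1000·0.2 = 4.0200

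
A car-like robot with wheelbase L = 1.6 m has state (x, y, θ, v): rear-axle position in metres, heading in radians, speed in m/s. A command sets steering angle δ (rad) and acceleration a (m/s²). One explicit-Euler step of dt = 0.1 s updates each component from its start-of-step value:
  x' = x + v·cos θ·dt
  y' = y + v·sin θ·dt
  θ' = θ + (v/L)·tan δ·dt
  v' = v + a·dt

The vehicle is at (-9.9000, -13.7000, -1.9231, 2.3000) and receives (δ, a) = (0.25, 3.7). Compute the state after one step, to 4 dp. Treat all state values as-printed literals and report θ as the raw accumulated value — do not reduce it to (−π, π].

x' = -9.9000 + 2.3000·cos(-1.9231)·0.1 = -9.9794
y' = -13.7000 + 2.3000·sin(-1.9231)·0.1 = -13.9159
θ' = -1.9231 + (2.3000/1.6)·tan(0.25)·0.1 = -1.8864
v' = 2.3000 + 3.7000·0.1 = 2.6700

(-9.9794, -13.9159, -1.8864, 2.6700)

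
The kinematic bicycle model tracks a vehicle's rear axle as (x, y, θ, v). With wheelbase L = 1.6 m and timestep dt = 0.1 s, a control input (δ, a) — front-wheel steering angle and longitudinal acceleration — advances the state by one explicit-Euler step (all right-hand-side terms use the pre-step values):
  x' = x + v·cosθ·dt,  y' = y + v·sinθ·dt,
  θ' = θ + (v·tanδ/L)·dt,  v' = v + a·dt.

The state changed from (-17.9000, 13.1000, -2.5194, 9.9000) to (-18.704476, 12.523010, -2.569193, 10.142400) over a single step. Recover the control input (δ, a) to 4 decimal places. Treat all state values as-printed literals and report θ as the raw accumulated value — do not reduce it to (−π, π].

δ = -0.0803, a = 2.4240

a = (v'−v)/dt = (0.242400)/0.1 = 2.4240
Δθ = θ'−θ = -0.049793;  (v·dt/L) = 9.9000·0.1/1.6 = 0.618750
tan δ = Δθ·L/(v·dt) = -0.080474  →  δ = -0.0803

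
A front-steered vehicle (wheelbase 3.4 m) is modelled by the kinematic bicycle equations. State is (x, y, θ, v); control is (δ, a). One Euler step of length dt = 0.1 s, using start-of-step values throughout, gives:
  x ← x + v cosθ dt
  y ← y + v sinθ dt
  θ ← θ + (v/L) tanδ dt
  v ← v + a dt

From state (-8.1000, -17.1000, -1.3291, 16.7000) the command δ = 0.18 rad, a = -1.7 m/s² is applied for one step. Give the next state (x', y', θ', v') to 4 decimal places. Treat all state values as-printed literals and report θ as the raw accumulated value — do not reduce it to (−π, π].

(-7.7003, -18.7215, -1.2397, 16.5300)

x' = -8.1000 + 16.7000·cos(-1.3291)·0.1 = -7.7003
y' = -17.1000 + 16.7000·sin(-1.3291)·0.1 = -18.7215
θ' = -1.3291 + (16.7000/3.4)·tan(0.18)·0.1 = -1.2397
v' = 16.7000 − 1.7000·0.1 = 16.5300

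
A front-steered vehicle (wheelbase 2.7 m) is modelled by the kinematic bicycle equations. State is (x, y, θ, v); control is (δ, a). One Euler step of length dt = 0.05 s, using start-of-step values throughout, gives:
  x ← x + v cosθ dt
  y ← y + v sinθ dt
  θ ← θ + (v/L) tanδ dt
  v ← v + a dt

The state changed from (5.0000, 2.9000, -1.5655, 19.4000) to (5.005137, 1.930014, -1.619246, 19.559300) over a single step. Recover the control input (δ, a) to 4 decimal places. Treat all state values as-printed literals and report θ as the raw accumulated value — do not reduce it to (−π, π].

δ = -0.1485, a = 3.1860

a = (v'−v)/dt = (0.159300)/0.05 = 3.1860
Δθ = θ'−θ = -0.053746;  (v·dt/L) = 19.4000·0.05/2.7 = 0.359259
tan δ = Δθ·L/(v·dt) = -0.149602  →  δ = -0.1485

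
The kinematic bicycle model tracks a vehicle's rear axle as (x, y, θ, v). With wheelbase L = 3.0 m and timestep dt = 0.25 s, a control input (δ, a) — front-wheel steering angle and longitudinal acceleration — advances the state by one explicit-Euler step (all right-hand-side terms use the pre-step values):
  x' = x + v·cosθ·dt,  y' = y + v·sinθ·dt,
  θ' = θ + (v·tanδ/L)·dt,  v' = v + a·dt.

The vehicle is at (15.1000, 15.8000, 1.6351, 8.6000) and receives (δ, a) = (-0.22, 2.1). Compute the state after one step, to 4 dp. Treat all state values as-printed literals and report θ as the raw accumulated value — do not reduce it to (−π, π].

x' = 15.1000 + 8.6000·cos(1.6351)·0.25 = 14.9618
y' = 15.8000 + 8.6000·sin(1.6351)·0.25 = 17.9456
θ' = 1.6351 + (8.6000/3.0)·tan(-0.22)·0.25 = 1.4748
v' = 8.6000 + 2.1000·0.25 = 9.1250

(14.9618, 17.9456, 1.4748, 9.1250)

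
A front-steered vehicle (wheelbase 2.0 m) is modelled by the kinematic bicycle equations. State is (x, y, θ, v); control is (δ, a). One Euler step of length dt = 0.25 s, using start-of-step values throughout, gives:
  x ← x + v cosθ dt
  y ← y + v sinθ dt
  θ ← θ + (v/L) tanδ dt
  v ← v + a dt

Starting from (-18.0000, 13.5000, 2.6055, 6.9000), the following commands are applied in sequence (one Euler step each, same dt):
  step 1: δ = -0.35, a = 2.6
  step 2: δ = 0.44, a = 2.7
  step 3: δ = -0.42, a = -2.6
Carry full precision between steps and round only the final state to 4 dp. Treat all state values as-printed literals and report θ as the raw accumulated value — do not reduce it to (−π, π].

after step 1 (δ=-0.35, a=2.6): (-19.483002, 14.381097, 2.290663, 7.550000)
after step 2 (δ=0.44, a=2.7): (-20.727401, 15.800296, 2.734962, 8.225000)
after step 3 (δ=-0.42, a=-2.6): (-22.615981, 16.613578, 2.275830, 7.575000)

(-22.6160, 16.6136, 2.2758, 7.5750)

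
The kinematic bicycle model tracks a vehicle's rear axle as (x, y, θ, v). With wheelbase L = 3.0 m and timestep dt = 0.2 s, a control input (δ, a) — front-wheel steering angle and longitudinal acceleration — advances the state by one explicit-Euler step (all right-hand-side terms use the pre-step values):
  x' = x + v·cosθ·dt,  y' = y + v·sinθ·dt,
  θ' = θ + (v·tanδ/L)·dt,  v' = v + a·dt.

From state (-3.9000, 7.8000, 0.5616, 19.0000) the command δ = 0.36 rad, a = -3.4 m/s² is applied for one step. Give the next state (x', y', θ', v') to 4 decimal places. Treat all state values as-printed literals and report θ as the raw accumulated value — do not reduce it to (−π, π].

x' = -3.9000 + 19.0000·cos(0.5616)·0.2 = -0.6837
y' = 7.8000 + 19.0000·sin(0.5616)·0.2 = 9.8237
θ' = 0.5616 + (19.0000/3.0)·tan(0.36)·0.2 = 1.0384
v' = 19.0000 − 3.4000·0.2 = 18.3200

(-0.6837, 9.8237, 1.0384, 18.3200)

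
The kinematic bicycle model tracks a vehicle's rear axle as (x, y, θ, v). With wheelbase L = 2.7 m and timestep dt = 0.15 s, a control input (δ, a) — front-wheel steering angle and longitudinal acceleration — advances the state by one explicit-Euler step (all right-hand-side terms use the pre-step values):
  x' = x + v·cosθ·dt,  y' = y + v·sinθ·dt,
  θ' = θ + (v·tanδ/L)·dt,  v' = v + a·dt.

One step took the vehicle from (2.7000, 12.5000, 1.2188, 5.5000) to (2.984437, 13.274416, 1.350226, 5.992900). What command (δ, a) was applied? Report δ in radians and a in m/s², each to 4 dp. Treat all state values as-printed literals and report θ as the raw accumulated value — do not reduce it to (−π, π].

a = (v'−v)/dt = (0.492900)/0.15 = 3.2860
Δθ = θ'−θ = 0.131426;  (v·dt/L) = 5.5000·0.15/2.7 = 0.305556
tan δ = Δθ·L/(v·dt) = 0.430121  →  δ = 0.4062

δ = 0.4062, a = 3.2860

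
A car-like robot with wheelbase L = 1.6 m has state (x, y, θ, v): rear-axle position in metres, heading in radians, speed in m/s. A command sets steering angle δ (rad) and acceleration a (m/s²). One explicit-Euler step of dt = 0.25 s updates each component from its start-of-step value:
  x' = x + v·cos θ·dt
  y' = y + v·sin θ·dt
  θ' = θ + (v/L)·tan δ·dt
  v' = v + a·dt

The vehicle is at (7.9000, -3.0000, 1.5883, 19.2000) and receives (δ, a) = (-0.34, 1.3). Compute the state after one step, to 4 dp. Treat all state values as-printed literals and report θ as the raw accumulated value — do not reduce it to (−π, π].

x' = 7.9000 + 19.2000·cos(1.5883)·0.25 = 7.8160
y' = -3.0000 + 19.2000·sin(1.5883)·0.25 = 1.7993
θ' = 1.5883 + (19.2000/1.6)·tan(-0.34)·0.25 = 0.5271
v' = 19.2000 + 1.3000·0.25 = 19.5250

(7.8160, 1.7993, 0.5271, 19.5250)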